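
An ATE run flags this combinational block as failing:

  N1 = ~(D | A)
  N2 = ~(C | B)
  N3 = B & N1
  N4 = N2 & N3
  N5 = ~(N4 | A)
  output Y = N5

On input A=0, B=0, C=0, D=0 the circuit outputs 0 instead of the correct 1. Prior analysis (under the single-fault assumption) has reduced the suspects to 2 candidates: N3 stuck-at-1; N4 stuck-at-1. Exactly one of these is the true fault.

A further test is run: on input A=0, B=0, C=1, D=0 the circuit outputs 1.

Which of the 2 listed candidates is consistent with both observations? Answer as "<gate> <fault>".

Evaluate each candidate on input A=0, B=0, C=1, D=0:
  N3 stuck-at-1: N1=1, N2=0, N3=1 [stuck-at-1], N4=0, N5=1 → 1 — matches
  N4 stuck-at-1: N1=1, N2=0, N3=0, N4=1 [stuck-at-1], N5=0 → 0 — eliminated
Only N3 stuck-at-1 reproduces the observed 1.

N3 stuck-at-1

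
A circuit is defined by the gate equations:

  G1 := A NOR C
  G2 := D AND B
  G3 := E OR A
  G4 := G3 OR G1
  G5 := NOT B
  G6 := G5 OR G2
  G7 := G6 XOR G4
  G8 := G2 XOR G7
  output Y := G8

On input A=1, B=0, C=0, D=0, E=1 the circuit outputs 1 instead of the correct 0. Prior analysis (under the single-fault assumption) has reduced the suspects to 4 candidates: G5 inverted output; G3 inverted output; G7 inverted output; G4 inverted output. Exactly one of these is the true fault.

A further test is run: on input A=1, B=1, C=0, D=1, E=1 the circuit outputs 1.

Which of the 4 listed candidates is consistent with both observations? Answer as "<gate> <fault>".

Evaluate each candidate on input A=1, B=1, C=0, D=1, E=1:
  G5 inverted output: G1=0, G2=1, G3=1, G4=1, G5=1 [inverted output], G6=1, G7=0, G8=1 → 1 — matches
  G3 inverted output: G1=0, G2=1, G3=0 [inverted output], G4=0, G5=0, G6=1, G7=1, G8=0 → 0 — eliminated
  G7 inverted output: G1=0, G2=1, G3=1, G4=1, G5=0, G6=1, G7=1 [inverted output], G8=0 → 0 — eliminated
  G4 inverted output: G1=0, G2=1, G3=1, G4=0 [inverted output], G5=0, G6=1, G7=1, G8=0 → 0 — eliminated
Only G5 inverted output reproduces the observed 1.

G5 inverted output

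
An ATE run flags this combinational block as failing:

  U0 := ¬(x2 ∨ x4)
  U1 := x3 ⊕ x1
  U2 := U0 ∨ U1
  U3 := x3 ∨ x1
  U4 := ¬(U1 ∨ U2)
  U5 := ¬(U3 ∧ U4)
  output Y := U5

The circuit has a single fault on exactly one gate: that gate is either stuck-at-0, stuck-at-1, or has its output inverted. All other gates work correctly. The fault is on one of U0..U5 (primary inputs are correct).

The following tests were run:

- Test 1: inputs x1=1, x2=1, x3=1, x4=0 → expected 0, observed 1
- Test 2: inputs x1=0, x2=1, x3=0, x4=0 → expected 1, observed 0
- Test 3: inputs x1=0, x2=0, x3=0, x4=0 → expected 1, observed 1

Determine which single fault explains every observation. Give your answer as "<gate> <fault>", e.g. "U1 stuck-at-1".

Fault-free values for test 1 (x1=1, x2=1, x3=1, x4=0): U0=0, U1=0, U2=0, U3=1, U4=1, U5=0, giving Y=0. Observed 1.
Test 1: faults giving observed 1 are {U0 stuck-at-1, U0 inverted output, U1 stuck-at-1, U1 inverted output, U2 stuck-at-1, U2 inverted output, U3 stuck-at-0, U3 inverted output, U4 stuck-at-0, U4 inverted output, U5 stuck-at-1, U5 inverted output}.
Test 2 (x1=0, x2=1, x3=0, x4=0): fault-free U0=0, U1=0, U2=0, U3=0, U4=1, U5=1 → 1; observed 0. Eliminates U0 stuck-at-1, U0 inverted output, U1 stuck-at-1, U1 inverted output, U2 stuck-at-1, U2 inverted output, U3 stuck-at-0, U4 stuck-at-0, U4 inverted output, U5 stuck-at-1.
Test 3 (x1=0, x2=0, x3=0, x4=0): fault-free U0=1, U1=0, U2=1, U3=0, U4=0, U5=1 → 1; observed 1. Eliminates U5 inverted output.
Only U3 inverted output is consistent with every test.

U3 inverted output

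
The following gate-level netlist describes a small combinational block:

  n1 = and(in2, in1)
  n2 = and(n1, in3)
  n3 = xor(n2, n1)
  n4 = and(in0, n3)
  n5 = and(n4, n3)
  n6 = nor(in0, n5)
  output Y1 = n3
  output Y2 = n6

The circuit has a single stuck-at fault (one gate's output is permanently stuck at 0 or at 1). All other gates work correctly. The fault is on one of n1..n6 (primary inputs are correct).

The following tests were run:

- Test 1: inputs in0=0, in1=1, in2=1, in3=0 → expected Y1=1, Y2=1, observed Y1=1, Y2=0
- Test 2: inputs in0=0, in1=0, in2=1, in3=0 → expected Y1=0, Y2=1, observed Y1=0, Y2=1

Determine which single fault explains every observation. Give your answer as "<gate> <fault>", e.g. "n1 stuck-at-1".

Fault-free values for test 1 (in0=0, in1=1, in2=1, in3=0): n1=1, n2=0, n3=1, n4=0, n5=0, n6=1, giving Y1=1, Y2=1. Observed Y1=1, Y2=0.
Test 1: faults giving observed Y1=1, Y2=0 are {n4 stuck-at-1, n5 stuck-at-1, n6 stuck-at-0}.
Test 2 (in0=0, in1=0, in2=1, in3=0): fault-free n1=0, n2=0, n3=0, n4=0, n5=0, n6=1 → Y1=0, Y2=1; observed Y1=0, Y2=1. Eliminates n5 stuck-at-1, n6 stuck-at-0.
Only n4 stuck-at-1 is consistent with every test.

n4 stuck-at-1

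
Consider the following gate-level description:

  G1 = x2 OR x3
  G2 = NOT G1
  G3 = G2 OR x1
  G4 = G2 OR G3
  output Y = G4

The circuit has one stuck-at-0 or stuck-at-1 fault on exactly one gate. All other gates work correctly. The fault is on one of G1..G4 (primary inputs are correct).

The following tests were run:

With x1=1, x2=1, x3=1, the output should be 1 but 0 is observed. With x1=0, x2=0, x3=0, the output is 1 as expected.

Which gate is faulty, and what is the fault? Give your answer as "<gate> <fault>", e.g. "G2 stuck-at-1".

Fault-free values for test 1 (x1=1, x2=1, x3=1): G1=1, G2=0, G3=1, G4=1, giving Y=1. Observed 0.
Test 1: faults giving observed 0 are {G3 stuck-at-0, G4 stuck-at-0}.
Test 2 (x1=0, x2=0, x3=0): fault-free G1=0, G2=1, G3=1, G4=1 → 1; observed 1. Eliminates G4 stuck-at-0.
Only G3 stuck-at-0 is consistent with every test.

G3 stuck-at-0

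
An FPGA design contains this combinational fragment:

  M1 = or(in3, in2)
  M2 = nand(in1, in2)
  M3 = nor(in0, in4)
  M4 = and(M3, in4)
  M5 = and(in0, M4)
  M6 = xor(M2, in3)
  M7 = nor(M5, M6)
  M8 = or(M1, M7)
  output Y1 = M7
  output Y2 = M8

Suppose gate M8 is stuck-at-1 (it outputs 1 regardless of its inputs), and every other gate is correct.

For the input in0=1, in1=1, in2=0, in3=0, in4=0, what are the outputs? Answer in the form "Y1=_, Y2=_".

Y1=0, Y2=1

Propagate with M8 forced: M1=0, M2=1, M3=0, M4=0, M5=0, M6=1, M7=0, M8=1 [stuck-at-1].
So the outputs are Y1=0, Y2=1. (Without the fault they would be Y1=0, Y2=0.)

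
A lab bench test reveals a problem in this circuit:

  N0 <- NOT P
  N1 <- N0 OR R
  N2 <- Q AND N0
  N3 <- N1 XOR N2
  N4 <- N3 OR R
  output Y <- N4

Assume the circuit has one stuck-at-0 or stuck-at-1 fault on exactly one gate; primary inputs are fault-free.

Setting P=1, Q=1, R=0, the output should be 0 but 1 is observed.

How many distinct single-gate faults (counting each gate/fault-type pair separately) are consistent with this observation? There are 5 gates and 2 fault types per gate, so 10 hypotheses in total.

Fault-free: N0=0, N1=0, N2=0, N3=0, N4=0 → 0. Observed 1.
  N0 stuck-at-0: output 0 ✗
  N0 stuck-at-1: output 0 ✗
  N1 stuck-at-0: output 0 ✗
  N1 stuck-at-1: output 1 ✓
  N2 stuck-at-0: output 0 ✗
  N2 stuck-at-1: output 1 ✓
  N3 stuck-at-0: output 0 ✗
  N3 stuck-at-1: output 1 ✓
  N4 stuck-at-0: output 0 ✗
  N4 stuck-at-1: output 1 ✓
Consistent faults: {N1 stuck-at-1, N2 stuck-at-1, N3 stuck-at-1, N4 stuck-at-1} — 4 in all.

4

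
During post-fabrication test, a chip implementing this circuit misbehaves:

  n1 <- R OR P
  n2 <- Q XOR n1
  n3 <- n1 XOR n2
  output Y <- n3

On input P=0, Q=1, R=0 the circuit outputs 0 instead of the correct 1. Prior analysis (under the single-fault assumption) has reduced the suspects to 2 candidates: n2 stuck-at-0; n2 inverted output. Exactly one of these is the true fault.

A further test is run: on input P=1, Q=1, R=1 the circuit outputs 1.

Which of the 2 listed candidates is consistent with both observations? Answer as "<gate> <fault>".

Evaluate each candidate on input P=1, Q=1, R=1:
  n2 stuck-at-0: n1=1, n2=0 [stuck-at-0], n3=1 → 1 — matches
  n2 inverted output: n1=1, n2=1 [inverted output], n3=0 → 0 — eliminated
Only n2 stuck-at-0 reproduces the observed 1.

n2 stuck-at-0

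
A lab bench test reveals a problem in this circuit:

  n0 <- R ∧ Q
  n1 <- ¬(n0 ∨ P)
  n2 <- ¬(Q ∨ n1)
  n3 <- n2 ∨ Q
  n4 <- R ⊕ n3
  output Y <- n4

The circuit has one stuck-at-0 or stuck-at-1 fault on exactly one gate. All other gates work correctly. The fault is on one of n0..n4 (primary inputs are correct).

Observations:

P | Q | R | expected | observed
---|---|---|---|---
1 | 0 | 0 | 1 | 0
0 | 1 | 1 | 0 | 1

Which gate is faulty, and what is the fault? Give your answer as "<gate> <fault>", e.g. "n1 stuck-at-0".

n3 stuck-at-0

Fault-free values for test 1 (P=1, Q=0, R=0): n0=0, n1=0, n2=1, n3=1, n4=1, giving Y=1. Observed 0.
Test 1: faults giving observed 0 are {n1 stuck-at-1, n2 stuck-at-0, n3 stuck-at-0, n4 stuck-at-0}.
Test 2 (P=0, Q=1, R=1): fault-free n0=1, n1=0, n2=0, n3=1, n4=0 → 0; observed 1. Eliminates n1 stuck-at-1, n2 stuck-at-0, n4 stuck-at-0.
Only n3 stuck-at-0 is consistent with every test.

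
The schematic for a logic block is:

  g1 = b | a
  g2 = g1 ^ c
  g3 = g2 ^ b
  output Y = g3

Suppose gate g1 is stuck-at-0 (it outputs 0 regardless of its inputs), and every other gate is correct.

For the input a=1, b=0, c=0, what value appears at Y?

0

Propagate with g1 forced: g1=0 [stuck-at-0], g2=0, g3=0.
So Y = 0. (Without the fault it would be 1.)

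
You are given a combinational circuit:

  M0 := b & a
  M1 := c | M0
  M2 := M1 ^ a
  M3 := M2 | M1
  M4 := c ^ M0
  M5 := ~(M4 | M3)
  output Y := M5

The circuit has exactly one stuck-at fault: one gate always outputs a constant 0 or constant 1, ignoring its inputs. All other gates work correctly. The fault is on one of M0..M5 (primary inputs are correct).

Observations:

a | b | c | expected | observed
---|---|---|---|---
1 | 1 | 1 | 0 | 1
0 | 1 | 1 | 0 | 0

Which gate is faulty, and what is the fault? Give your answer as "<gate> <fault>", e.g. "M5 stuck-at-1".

M3 stuck-at-0

Fault-free values for test 1 (a=1, b=1, c=1): M0=1, M1=1, M2=0, M3=1, M4=0, M5=0, giving Y=0. Observed 1.
Test 1: faults giving observed 1 are {M3 stuck-at-0, M5 stuck-at-1}.
Test 2 (a=0, b=1, c=1): fault-free M0=0, M1=1, M2=1, M3=1, M4=1, M5=0 → 0; observed 0. Eliminates M5 stuck-at-1.
Only M3 stuck-at-0 is consistent with every test.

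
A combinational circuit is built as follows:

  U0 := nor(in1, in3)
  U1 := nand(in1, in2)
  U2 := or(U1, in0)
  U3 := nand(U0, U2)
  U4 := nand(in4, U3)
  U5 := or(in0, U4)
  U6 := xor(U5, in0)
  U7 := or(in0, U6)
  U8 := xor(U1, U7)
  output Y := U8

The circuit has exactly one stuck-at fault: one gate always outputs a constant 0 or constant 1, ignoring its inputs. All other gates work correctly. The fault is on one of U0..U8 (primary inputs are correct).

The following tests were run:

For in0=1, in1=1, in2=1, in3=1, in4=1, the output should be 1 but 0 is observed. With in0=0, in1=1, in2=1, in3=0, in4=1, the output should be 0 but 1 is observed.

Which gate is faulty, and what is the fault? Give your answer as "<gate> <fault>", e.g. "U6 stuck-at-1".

Fault-free values for test 1 (in0=1, in1=1, in2=1, in3=1, in4=1): U0=0, U1=0, U2=1, U3=1, U4=0, U5=1, U6=0, U7=1, U8=1, giving Y=1. Observed 0.
Test 1: faults giving observed 0 are {U1 stuck-at-1, U7 stuck-at-0, U8 stuck-at-0}.
Test 2 (in0=0, in1=1, in2=1, in3=0, in4=1): fault-free U0=0, U1=0, U2=0, U3=1, U4=0, U5=0, U6=0, U7=0, U8=0 → 0; observed 1. Eliminates U7 stuck-at-0, U8 stuck-at-0.
Only U1 stuck-at-1 is consistent with every test.

U1 stuck-at-1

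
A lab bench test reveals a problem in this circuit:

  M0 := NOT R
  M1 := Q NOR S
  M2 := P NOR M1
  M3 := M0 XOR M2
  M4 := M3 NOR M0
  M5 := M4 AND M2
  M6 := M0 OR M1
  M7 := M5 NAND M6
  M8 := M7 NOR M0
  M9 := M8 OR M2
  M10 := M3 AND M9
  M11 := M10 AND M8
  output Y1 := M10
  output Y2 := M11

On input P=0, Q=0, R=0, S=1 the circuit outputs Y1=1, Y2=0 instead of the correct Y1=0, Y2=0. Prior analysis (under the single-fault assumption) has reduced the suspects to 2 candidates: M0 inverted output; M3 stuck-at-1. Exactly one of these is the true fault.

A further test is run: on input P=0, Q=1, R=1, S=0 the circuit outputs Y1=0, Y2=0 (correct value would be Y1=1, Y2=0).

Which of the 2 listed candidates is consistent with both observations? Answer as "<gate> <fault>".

Evaluate each candidate on input P=0, Q=1, R=1, S=0:
  M0 inverted output: M0=1 [inverted output], M1=0, M2=1, M3=0, M4=0, M5=0, M6=1, M7=1, M8=0, M9=1, M10=0, M11=0 → Y1=0, Y2=0 — matches
  M3 stuck-at-1: M0=0, M1=0, M2=1, M3=1 [stuck-at-1], M4=0, M5=0, M6=0, M7=1, M8=0, M9=1, M10=1, M11=0 → Y1=1, Y2=0 — eliminated
Only M0 inverted output reproduces the observed Y1=0, Y2=0.

M0 inverted output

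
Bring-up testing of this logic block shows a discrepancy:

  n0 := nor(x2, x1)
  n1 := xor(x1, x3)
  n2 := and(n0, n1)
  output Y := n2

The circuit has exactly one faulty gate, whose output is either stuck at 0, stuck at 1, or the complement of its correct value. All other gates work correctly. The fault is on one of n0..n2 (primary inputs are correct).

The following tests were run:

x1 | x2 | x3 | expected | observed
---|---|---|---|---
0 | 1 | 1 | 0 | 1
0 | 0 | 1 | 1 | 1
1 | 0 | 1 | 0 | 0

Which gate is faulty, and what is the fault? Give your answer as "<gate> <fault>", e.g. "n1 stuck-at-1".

n0 stuck-at-1

Fault-free values for test 1 (x1=0, x2=1, x3=1): n0=0, n1=1, n2=0, giving Y=0. Observed 1.
Test 1: faults giving observed 1 are {n0 stuck-at-1, n0 inverted output, n2 stuck-at-1, n2 inverted output}.
Test 2 (x1=0, x2=0, x3=1): fault-free n0=1, n1=1, n2=1 → 1; observed 1. Eliminates n0 inverted output, n2 inverted output.
Test 3 (x1=1, x2=0, x3=1): fault-free n0=0, n1=0, n2=0 → 0; observed 0. Eliminates n2 stuck-at-1.
Only n0 stuck-at-1 is consistent with every test.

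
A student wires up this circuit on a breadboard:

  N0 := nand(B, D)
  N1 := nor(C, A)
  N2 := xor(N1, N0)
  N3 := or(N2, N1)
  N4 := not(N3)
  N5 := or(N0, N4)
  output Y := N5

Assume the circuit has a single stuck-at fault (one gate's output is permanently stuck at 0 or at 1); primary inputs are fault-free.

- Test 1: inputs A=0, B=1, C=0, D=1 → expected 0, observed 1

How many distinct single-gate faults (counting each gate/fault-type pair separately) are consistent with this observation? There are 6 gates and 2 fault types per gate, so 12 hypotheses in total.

5

Fault-free: N0=0, N1=1, N2=1, N3=1, N4=0, N5=0 → 0. Observed 1.
  N0 stuck-at-0: output 0 ✗
  N0 stuck-at-1: output 1 ✓
  N1 stuck-at-0: output 1 ✓
  N1 stuck-at-1: output 0 ✗
  N2 stuck-at-0: output 0 ✗
  N2 stuck-at-1: output 0 ✗
  N3 stuck-at-0: output 1 ✓
  N3 stuck-at-1: output 0 ✗
  N4 stuck-at-0: output 0 ✗
  N4 stuck-at-1: output 1 ✓
  N5 stuck-at-0: output 0 ✗
  N5 stuck-at-1: output 1 ✓
Consistent faults: {N0 stuck-at-1, N1 stuck-at-0, N3 stuck-at-0, N4 stuck-at-1, N5 stuck-at-1} — 5 in all.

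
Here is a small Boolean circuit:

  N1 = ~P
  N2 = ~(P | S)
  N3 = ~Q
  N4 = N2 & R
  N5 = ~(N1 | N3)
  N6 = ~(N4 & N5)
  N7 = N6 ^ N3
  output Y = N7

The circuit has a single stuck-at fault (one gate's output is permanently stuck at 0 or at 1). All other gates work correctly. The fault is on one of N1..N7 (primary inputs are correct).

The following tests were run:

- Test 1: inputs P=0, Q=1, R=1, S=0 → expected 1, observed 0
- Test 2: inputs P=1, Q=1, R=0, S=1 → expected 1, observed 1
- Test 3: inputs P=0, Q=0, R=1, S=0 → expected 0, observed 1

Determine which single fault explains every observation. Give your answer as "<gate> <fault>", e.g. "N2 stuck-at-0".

Fault-free values for test 1 (P=0, Q=1, R=1, S=0): N1=1, N2=1, N3=0, N4=1, N5=0, N6=1, N7=1, giving Y=1. Observed 0.
Test 1: faults giving observed 0 are {N1 stuck-at-0, N3 stuck-at-1, N5 stuck-at-1, N6 stuck-at-0, N7 stuck-at-0}.
Test 2 (P=1, Q=1, R=0, S=1): fault-free N1=0, N2=0, N3=0, N4=0, N5=1, N6=1, N7=1 → 1; observed 1. Eliminates N3 stuck-at-1, N6 stuck-at-0, N7 stuck-at-0.
Test 3 (P=0, Q=0, R=1, S=0): fault-free N1=1, N2=1, N3=1, N4=1, N5=0, N6=1, N7=0 → 0; observed 1. Eliminates N1 stuck-at-0.
Only N5 stuck-at-1 is consistent with every test.

N5 stuck-at-1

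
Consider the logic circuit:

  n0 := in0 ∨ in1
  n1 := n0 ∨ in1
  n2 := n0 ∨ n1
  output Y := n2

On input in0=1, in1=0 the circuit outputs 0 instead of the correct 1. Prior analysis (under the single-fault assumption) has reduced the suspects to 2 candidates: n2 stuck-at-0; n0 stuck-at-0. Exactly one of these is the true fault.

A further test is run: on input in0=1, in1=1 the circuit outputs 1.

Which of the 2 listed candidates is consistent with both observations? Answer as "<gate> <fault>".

Evaluate each candidate on input in0=1, in1=1:
  n2 stuck-at-0: n0=1, n1=1, n2=0 [stuck-at-0] → 0 — eliminated
  n0 stuck-at-0: n0=0 [stuck-at-0], n1=1, n2=1 → 1 — matches
Only n0 stuck-at-0 reproduces the observed 1.

n0 stuck-at-0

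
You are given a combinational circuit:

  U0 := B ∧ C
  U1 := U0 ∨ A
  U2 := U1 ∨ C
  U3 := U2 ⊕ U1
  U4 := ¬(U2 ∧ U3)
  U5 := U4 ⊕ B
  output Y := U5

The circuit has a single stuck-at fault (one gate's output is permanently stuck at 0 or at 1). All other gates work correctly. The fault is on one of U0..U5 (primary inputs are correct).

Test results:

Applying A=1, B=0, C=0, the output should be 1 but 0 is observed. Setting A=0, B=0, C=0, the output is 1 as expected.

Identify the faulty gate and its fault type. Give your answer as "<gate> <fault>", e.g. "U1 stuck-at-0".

Fault-free values for test 1 (A=1, B=0, C=0): U0=0, U1=1, U2=1, U3=0, U4=1, U5=1, giving Y=1. Observed 0.
Test 1: faults giving observed 0 are {U3 stuck-at-1, U4 stuck-at-0, U5 stuck-at-0}.
Test 2 (A=0, B=0, C=0): fault-free U0=0, U1=0, U2=0, U3=0, U4=1, U5=1 → 1; observed 1. Eliminates U4 stuck-at-0, U5 stuck-at-0.
Only U3 stuck-at-1 is consistent with every test.

U3 stuck-at-1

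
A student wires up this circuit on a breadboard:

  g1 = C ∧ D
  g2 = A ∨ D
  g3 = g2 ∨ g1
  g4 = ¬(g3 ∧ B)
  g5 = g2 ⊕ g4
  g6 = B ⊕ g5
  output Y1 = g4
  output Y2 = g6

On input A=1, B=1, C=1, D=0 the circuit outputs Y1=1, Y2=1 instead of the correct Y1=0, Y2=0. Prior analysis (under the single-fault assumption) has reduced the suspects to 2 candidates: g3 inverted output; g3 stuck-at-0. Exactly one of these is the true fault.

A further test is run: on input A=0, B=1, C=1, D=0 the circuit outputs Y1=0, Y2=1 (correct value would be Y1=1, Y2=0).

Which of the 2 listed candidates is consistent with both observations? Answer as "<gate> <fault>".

Evaluate each candidate on input A=0, B=1, C=1, D=0:
  g3 inverted output: g1=0, g2=0, g3=1 [inverted output], g4=0, g5=0, g6=1 → Y1=0, Y2=1 — matches
  g3 stuck-at-0: g1=0, g2=0, g3=0 [stuck-at-0], g4=1, g5=1, g6=0 → Y1=1, Y2=0 — eliminated
Only g3 inverted output reproduces the observed Y1=0, Y2=1.

g3 inverted output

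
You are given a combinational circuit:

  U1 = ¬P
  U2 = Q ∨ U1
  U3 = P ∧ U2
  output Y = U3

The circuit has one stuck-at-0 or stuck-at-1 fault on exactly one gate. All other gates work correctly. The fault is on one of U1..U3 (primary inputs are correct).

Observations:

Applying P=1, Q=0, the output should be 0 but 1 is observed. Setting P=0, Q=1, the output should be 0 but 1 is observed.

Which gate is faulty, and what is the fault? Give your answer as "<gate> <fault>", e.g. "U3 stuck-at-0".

Fault-free values for test 1 (P=1, Q=0): U1=0, U2=0, U3=0, giving Y=0. Observed 1.
Test 1: faults giving observed 1 are {U1 stuck-at-1, U2 stuck-at-1, U3 stuck-at-1}.
Test 2 (P=0, Q=1): fault-free U1=1, U2=1, U3=0 → 0; observed 1. Eliminates U1 stuck-at-1, U2 stuck-at-1.
Only U3 stuck-at-1 is consistent with every test.

U3 stuck-at-1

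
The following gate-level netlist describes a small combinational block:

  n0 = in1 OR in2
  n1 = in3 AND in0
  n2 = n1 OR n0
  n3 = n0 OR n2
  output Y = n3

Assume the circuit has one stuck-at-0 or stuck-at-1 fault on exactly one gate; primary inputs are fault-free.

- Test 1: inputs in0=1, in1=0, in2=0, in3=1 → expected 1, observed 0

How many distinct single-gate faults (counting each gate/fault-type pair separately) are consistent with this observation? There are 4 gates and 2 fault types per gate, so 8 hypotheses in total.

Fault-free: n0=0, n1=1, n2=1, n3=1 → 1. Observed 0.
  n0 stuck-at-0: output 1 ✗
  n0 stuck-at-1: output 1 ✗
  n1 stuck-at-0: output 0 ✓
  n1 stuck-at-1: output 1 ✗
  n2 stuck-at-0: output 0 ✓
  n2 stuck-at-1: output 1 ✗
  n3 stuck-at-0: output 0 ✓
  n3 stuck-at-1: output 1 ✗
Consistent faults: {n1 stuck-at-0, n2 stuck-at-0, n3 stuck-at-0} — 3 in all.

3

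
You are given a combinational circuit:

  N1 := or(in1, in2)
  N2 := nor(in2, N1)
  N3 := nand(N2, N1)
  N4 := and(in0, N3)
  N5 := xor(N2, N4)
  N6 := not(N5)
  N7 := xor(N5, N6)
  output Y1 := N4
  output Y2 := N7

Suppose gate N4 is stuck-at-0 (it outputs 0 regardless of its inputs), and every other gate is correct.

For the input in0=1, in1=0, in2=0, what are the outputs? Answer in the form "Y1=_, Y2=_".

Propagate with N4 forced: N1=0, N2=1, N3=1, N4=0 [stuck-at-0], N5=1, N6=0, N7=1.
So the outputs are Y1=0, Y2=1. (Without the fault they would be Y1=1, Y2=1.)

Y1=0, Y2=1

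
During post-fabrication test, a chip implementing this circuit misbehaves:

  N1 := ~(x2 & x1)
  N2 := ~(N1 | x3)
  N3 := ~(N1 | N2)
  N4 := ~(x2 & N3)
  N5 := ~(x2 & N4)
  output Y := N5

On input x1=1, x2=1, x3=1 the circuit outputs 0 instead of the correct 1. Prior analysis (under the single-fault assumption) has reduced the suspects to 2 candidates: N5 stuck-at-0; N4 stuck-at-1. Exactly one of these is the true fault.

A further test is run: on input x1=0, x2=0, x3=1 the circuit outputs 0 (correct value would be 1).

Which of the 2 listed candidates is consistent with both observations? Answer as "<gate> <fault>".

N5 stuck-at-0

Evaluate each candidate on input x1=0, x2=0, x3=1:
  N5 stuck-at-0: N1=1, N2=0, N3=0, N4=1, N5=0 [stuck-at-0] → 0 — matches
  N4 stuck-at-1: N1=1, N2=0, N3=0, N4=1 [stuck-at-1], N5=1 → 1 — eliminated
Only N5 stuck-at-0 reproduces the observed 0.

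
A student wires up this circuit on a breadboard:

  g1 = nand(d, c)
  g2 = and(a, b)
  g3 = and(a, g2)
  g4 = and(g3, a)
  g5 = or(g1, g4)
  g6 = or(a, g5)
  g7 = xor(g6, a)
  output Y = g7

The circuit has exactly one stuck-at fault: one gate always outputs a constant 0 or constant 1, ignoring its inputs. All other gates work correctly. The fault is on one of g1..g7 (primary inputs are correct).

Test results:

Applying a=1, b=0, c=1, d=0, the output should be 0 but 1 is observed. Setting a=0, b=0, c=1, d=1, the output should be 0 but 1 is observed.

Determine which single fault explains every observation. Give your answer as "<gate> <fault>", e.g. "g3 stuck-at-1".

g7 stuck-at-1

Fault-free values for test 1 (a=1, b=0, c=1, d=0): g1=1, g2=0, g3=0, g4=0, g5=1, g6=1, g7=0, giving Y=0. Observed 1.
Test 1: faults giving observed 1 are {g6 stuck-at-0, g7 stuck-at-1}.
Test 2 (a=0, b=0, c=1, d=1): fault-free g1=0, g2=0, g3=0, g4=0, g5=0, g6=0, g7=0 → 0; observed 1. Eliminates g6 stuck-at-0.
Only g7 stuck-at-1 is consistent with every test.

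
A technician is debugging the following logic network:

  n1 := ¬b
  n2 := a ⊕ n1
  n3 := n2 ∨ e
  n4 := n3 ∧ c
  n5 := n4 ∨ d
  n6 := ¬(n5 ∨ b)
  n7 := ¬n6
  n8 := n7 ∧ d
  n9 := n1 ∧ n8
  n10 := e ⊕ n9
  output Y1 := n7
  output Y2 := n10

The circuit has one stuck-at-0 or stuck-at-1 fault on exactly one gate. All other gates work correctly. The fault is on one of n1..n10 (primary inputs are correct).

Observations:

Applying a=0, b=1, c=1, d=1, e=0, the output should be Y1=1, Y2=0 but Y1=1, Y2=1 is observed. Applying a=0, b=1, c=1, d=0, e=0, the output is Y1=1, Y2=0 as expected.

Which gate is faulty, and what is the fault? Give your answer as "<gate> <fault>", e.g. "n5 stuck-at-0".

Fault-free values for test 1 (a=0, b=1, c=1, d=1, e=0): n1=0, n2=0, n3=0, n4=0, n5=1, n6=0, n7=1, n8=1, n9=0, n10=0, giving Y1=1, Y2=0. Observed Y1=1, Y2=1.
Test 1: faults giving observed Y1=1, Y2=1 are {n1 stuck-at-1, n9 stuck-at-1, n10 stuck-at-1}.
Test 2 (a=0, b=1, c=1, d=0, e=0): fault-free n1=0, n2=0, n3=0, n4=0, n5=0, n6=0, n7=1, n8=0, n9=0, n10=0 → Y1=1, Y2=0; observed Y1=1, Y2=0. Eliminates n9 stuck-at-1, n10 stuck-at-1.
Only n1 stuck-at-1 is consistent with every test.

n1 stuck-at-1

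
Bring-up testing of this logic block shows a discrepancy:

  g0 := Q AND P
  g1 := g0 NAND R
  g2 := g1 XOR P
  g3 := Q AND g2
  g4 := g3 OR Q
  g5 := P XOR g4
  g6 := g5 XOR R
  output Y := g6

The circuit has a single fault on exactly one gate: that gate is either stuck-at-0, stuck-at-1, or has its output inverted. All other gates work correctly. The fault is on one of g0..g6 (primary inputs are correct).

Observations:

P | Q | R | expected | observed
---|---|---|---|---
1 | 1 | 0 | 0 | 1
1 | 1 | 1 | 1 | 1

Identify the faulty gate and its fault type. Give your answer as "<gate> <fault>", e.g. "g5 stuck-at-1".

Fault-free values for test 1 (P=1, Q=1, R=0): g0=1, g1=1, g2=0, g3=0, g4=1, g5=0, g6=0, giving Y=0. Observed 1.
Test 1: faults giving observed 1 are {g4 stuck-at-0, g4 inverted output, g5 stuck-at-1, g5 inverted output, g6 stuck-at-1, g6 inverted output}.
Test 2 (P=1, Q=1, R=1): fault-free g0=1, g1=0, g2=1, g3=1, g4=1, g5=0, g6=1 → 1; observed 1. Eliminates g4 stuck-at-0, g4 inverted output, g5 stuck-at-1, g5 inverted output, g6 inverted output.
Only g6 stuck-at-1 is consistent with every test.

g6 stuck-at-1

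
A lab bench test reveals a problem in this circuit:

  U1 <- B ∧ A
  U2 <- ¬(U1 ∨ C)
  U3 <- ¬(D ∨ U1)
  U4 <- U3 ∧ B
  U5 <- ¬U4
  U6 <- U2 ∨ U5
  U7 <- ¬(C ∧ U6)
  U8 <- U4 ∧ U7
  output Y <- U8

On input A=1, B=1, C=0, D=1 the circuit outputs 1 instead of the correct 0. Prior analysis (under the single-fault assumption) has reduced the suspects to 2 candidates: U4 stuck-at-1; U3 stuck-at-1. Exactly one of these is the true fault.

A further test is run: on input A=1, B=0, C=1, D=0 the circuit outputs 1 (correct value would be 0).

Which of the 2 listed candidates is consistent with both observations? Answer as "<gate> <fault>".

Evaluate each candidate on input A=1, B=0, C=1, D=0:
  U4 stuck-at-1: U1=0, U2=0, U3=1, U4=1 [stuck-at-1], U5=0, U6=0, U7=1, U8=1 → 1 — matches
  U3 stuck-at-1: U1=0, U2=0, U3=1 [stuck-at-1], U4=0, U5=1, U6=1, U7=0, U8=0 → 0 — eliminated
Only U4 stuck-at-1 reproduces the observed 1.

U4 stuck-at-1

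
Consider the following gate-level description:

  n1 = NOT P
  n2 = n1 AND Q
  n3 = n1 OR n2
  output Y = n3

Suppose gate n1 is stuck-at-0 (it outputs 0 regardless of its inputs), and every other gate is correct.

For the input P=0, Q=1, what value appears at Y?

0

Propagate with n1 forced: n1=0 [stuck-at-0], n2=0, n3=0.
So Y = 0. (Without the fault it would be 1.)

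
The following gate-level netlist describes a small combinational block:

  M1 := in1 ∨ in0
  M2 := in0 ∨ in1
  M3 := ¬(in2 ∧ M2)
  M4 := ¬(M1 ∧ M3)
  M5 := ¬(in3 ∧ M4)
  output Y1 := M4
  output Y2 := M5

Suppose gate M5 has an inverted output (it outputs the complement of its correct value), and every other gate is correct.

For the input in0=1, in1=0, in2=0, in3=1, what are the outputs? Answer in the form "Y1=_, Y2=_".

Propagate with M5 forced: M1=1, M2=1, M3=1, M4=0, M5=0 [inverted output].
So the outputs are Y1=0, Y2=0. (Without the fault they would be Y1=0, Y2=1.)

Y1=0, Y2=0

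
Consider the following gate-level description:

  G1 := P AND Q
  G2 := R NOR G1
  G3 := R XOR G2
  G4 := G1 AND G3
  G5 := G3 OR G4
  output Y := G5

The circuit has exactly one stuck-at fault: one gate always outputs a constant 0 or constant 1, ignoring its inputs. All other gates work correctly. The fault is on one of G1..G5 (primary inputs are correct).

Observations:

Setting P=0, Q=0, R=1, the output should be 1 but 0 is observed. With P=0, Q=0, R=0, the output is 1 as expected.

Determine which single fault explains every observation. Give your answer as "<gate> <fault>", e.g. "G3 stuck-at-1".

G2 stuck-at-1

Fault-free values for test 1 (P=0, Q=0, R=1): G1=0, G2=0, G3=1, G4=0, G5=1, giving Y=1. Observed 0.
Test 1: faults giving observed 0 are {G2 stuck-at-1, G3 stuck-at-0, G5 stuck-at-0}.
Test 2 (P=0, Q=0, R=0): fault-free G1=0, G2=1, G3=1, G4=0, G5=1 → 1; observed 1. Eliminates G3 stuck-at-0, G5 stuck-at-0.
Only G2 stuck-at-1 is consistent with every test.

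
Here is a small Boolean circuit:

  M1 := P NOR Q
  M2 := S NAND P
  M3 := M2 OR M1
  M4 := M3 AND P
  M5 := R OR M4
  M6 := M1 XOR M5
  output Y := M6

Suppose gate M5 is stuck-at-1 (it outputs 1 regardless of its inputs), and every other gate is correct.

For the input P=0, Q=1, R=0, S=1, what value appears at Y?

Propagate with M5 forced: M1=0, M2=1, M3=1, M4=0, M5=1 [stuck-at-1], M6=1.
So Y = 1. (Without the fault it would be 0.)

1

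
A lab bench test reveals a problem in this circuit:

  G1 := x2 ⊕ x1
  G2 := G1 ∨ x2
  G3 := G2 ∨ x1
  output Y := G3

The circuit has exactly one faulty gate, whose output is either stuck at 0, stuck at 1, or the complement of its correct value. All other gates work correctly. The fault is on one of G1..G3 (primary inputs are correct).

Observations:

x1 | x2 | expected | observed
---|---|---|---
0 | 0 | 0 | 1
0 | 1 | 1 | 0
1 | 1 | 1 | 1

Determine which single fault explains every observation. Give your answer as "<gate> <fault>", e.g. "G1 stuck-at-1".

Fault-free values for test 1 (x1=0, x2=0): G1=0, G2=0, G3=0, giving Y=0. Observed 1.
Test 1: faults giving observed 1 are {G1 stuck-at-1, G1 inverted output, G2 stuck-at-1, G2 inverted output, G3 stuck-at-1, G3 inverted output}.
Test 2 (x1=0, x2=1): fault-free G1=1, G2=1, G3=1 → 1; observed 0. Eliminates G1 stuck-at-1, G1 inverted output, G2 stuck-at-1, G3 stuck-at-1.
Test 3 (x1=1, x2=1): fault-free G1=0, G2=1, G3=1 → 1; observed 1. Eliminates G3 inverted output.
Only G2 inverted output is consistent with every test.

G2 inverted output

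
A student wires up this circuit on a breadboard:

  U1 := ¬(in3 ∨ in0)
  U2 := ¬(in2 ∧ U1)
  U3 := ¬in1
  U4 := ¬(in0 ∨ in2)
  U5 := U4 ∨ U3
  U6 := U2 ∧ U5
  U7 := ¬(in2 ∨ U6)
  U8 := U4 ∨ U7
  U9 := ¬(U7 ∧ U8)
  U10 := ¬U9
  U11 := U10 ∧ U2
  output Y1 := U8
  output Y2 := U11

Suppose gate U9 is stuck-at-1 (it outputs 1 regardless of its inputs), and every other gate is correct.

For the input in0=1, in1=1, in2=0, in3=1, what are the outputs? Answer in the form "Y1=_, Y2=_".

Y1=1, Y2=0

Propagate with U9 forced: U1=0, U2=1, U3=0, U4=0, U5=0, U6=0, U7=1, U8=1, U9=1 [stuck-at-1], U10=0, U11=0.
So the outputs are Y1=1, Y2=0. (Without the fault they would be Y1=1, Y2=1.)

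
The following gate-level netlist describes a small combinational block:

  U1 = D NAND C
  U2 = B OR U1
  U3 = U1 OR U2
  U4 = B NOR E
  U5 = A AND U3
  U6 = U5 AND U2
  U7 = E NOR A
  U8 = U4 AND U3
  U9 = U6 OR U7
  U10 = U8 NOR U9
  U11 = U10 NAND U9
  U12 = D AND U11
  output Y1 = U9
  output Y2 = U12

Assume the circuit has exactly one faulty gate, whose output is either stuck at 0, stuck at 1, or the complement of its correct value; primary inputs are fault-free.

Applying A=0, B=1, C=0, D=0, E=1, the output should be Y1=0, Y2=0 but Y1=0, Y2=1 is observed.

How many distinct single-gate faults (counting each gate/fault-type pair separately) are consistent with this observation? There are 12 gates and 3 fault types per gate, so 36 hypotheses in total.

2

Fault-free: U1=1, U2=1, U3=1, U4=0, U5=0, U6=0, U7=0, U8=0, U9=0, U10=1, U11=1, U12=0 → Y1=0, Y2=0. Observed Y1=0, Y2=1.
  U1: none of the 3 fault types match ✗
  U2: none of the 3 fault types match ✗
  U3: none of the 3 fault types match ✗
  U4: none of the 3 fault types match ✗
  U5: none of the 3 fault types match ✗
  U6: none of the 3 fault types match ✗
  U7: none of the 3 fault types match ✗
  U8: none of the 3 fault types match ✗
  U9: none of the 3 fault types match ✗
  U10: none of the 3 fault types match ✗
  U11: none of the 3 fault types match ✗
  U12: stuck-at-1, inverted output ✓; others ✗
Consistent faults: {U12 stuck-at-1, U12 inverted output} — 2 in all.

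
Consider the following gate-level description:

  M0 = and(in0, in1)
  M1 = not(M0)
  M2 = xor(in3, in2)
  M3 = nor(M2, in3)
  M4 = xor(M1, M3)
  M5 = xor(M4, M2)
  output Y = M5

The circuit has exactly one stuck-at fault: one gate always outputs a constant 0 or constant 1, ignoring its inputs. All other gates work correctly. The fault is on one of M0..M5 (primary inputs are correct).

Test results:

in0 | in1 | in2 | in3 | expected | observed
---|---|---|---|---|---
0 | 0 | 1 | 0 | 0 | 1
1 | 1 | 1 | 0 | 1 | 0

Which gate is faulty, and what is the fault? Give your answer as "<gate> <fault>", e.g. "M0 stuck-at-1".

M3 stuck-at-1

Fault-free values for test 1 (in0=0, in1=0, in2=1, in3=0): M0=0, M1=1, M2=1, M3=0, M4=1, M5=0, giving Y=0. Observed 1.
Test 1: faults giving observed 1 are {M0 stuck-at-1, M1 stuck-at-0, M3 stuck-at-1, M4 stuck-at-0, M5 stuck-at-1}.
Test 2 (in0=1, in1=1, in2=1, in3=0): fault-free M0=1, M1=0, M2=1, M3=0, M4=0, M5=1 → 1; observed 0. Eliminates M0 stuck-at-1, M1 stuck-at-0, M4 stuck-at-0, M5 stuck-at-1.
Only M3 stuck-at-1 is consistent with every test.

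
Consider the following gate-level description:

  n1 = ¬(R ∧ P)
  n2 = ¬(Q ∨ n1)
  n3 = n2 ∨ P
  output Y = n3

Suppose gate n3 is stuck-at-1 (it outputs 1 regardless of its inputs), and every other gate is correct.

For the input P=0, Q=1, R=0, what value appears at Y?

Propagate with n3 forced: n1=1, n2=0, n3=1 [stuck-at-1].
So Y = 1. (Without the fault it would be 0.)

1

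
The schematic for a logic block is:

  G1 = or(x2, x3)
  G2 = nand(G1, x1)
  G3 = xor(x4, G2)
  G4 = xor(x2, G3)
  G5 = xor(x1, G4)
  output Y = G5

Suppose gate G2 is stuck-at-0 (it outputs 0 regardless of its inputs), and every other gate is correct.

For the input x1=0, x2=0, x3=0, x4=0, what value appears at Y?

Propagate with G2 forced: G1=0, G2=0 [stuck-at-0], G3=0, G4=0, G5=0.
So Y = 0. (Without the fault it would be 1.)

0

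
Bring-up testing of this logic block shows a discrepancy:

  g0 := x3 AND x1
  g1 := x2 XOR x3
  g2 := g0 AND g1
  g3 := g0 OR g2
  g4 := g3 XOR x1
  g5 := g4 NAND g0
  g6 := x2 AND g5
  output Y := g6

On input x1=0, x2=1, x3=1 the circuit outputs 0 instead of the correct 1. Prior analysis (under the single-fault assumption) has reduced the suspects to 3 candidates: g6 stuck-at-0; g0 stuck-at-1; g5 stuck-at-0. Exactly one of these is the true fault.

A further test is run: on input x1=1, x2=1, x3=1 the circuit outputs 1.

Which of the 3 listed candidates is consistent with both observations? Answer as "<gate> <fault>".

g0 stuck-at-1

Evaluate each candidate on input x1=1, x2=1, x3=1:
  g6 stuck-at-0: g0=1, g1=0, g2=0, g3=1, g4=0, g5=1, g6=0 [stuck-at-0] → 0 — eliminated
  g0 stuck-at-1: g0=1 [stuck-at-1], g1=0, g2=0, g3=1, g4=0, g5=1, g6=1 → 1 — matches
  g5 stuck-at-0: g0=1, g1=0, g2=0, g3=1, g4=0, g5=0 [stuck-at-0], g6=0 → 0 — eliminated
Only g0 stuck-at-1 reproduces the observed 1.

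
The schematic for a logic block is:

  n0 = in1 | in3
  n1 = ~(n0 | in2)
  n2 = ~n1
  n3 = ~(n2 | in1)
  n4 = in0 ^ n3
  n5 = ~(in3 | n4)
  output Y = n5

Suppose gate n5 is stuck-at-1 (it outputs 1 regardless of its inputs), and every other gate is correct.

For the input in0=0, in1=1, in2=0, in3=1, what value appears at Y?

Propagate with n5 forced: n0=1, n1=0, n2=1, n3=0, n4=0, n5=1 [stuck-at-1].
So Y = 1. (Without the fault it would be 0.)

1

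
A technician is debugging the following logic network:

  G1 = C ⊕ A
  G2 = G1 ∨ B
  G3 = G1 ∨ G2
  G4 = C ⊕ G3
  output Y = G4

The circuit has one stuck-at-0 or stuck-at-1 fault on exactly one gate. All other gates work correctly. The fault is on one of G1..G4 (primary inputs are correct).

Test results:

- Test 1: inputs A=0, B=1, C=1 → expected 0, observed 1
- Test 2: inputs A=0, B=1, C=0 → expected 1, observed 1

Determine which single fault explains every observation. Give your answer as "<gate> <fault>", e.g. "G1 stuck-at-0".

Fault-free values for test 1 (A=0, B=1, C=1): G1=1, G2=1, G3=1, G4=0, giving Y=0. Observed 1.
Test 1: faults giving observed 1 are {G3 stuck-at-0, G4 stuck-at-1}.
Test 2 (A=0, B=1, C=0): fault-free G1=0, G2=1, G3=1, G4=1 → 1; observed 1. Eliminates G3 stuck-at-0.
Only G4 stuck-at-1 is consistent with every test.

G4 stuck-at-1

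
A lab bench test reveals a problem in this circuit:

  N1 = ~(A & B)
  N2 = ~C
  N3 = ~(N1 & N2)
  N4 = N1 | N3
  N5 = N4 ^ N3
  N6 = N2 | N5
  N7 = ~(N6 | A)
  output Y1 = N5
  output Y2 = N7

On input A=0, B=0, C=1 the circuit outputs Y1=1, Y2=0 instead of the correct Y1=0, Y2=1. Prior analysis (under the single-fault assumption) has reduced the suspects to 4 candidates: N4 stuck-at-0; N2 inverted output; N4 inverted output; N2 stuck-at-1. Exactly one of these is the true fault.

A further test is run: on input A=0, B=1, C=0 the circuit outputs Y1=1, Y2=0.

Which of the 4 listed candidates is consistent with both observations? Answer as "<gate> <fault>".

N2 stuck-at-1

Evaluate each candidate on input A=0, B=1, C=0:
  N4 stuck-at-0: N1=1, N2=1, N3=0, N4=0 [stuck-at-0], N5=0, N6=1, N7=0 → Y1=0, Y2=0 — eliminated
  N2 inverted output: N1=1, N2=0 [inverted output], N3=1, N4=1, N5=0, N6=0, N7=1 → Y1=0, Y2=1 — eliminated
  N4 inverted output: N1=1, N2=1, N3=0, N4=0 [inverted output], N5=0, N6=1, N7=0 → Y1=0, Y2=0 — eliminated
  N2 stuck-at-1: N1=1, N2=1 [stuck-at-1], N3=0, N4=1, N5=1, N6=1, N7=0 → Y1=1, Y2=0 — matches
Only N2 stuck-at-1 reproduces the observed Y1=1, Y2=0.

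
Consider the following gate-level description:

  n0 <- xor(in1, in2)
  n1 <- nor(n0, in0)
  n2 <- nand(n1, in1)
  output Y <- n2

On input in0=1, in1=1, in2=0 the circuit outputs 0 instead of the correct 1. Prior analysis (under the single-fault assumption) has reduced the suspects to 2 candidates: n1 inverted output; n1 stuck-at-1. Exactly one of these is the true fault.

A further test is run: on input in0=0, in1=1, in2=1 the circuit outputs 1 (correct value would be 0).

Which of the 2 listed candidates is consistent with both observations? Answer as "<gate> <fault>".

Evaluate each candidate on input in0=0, in1=1, in2=1:
  n1 inverted output: n0=0, n1=0 [inverted output], n2=1 → 1 — matches
  n1 stuck-at-1: n0=0, n1=1 [stuck-at-1], n2=0 → 0 — eliminated
Only n1 inverted output reproduces the observed 1.

n1 inverted output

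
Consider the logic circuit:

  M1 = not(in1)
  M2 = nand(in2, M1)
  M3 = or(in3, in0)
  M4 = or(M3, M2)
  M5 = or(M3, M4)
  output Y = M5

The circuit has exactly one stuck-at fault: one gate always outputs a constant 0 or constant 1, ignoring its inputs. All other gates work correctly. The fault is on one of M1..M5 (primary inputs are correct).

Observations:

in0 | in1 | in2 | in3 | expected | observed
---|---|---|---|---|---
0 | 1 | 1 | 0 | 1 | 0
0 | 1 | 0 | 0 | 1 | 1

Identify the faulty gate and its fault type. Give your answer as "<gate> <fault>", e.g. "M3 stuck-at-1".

M1 stuck-at-1

Fault-free values for test 1 (in0=0, in1=1, in2=1, in3=0): M1=0, M2=1, M3=0, M4=1, M5=1, giving Y=1. Observed 0.
Test 1: faults giving observed 0 are {M1 stuck-at-1, M2 stuck-at-0, M4 stuck-at-0, M5 stuck-at-0}.
Test 2 (in0=0, in1=1, in2=0, in3=0): fault-free M1=0, M2=1, M3=0, M4=1, M5=1 → 1; observed 1. Eliminates M2 stuck-at-0, M4 stuck-at-0, M5 stuck-at-0.
Only M1 stuck-at-1 is consistent with every test.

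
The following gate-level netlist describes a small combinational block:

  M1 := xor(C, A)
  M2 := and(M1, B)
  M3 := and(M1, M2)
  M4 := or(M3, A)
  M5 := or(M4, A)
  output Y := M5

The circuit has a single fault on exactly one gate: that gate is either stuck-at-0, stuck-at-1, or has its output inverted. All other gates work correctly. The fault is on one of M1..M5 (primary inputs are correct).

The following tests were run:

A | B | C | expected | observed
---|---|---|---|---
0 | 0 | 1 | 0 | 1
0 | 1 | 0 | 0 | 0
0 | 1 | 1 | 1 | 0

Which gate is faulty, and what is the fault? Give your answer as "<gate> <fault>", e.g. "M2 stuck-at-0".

M2 inverted output

Fault-free values for test 1 (A=0, B=0, C=1): M1=1, M2=0, M3=0, M4=0, M5=0, giving Y=0. Observed 1.
Test 1: faults giving observed 1 are {M2 stuck-at-1, M2 inverted output, M3 stuck-at-1, M3 inverted output, M4 stuck-at-1, M4 inverted output, M5 stuck-at-1, M5 inverted output}.
Test 2 (A=0, B=1, C=0): fault-free M1=0, M2=0, M3=0, M4=0, M5=0 → 0; observed 0. Eliminates M3 stuck-at-1, M3 inverted output, M4 stuck-at-1, M4 inverted output, M5 stuck-at-1, M5 inverted output.
Test 3 (A=0, B=1, C=1): fault-free M1=1, M2=1, M3=1, M4=1, M5=1 → 1; observed 0. Eliminates M2 stuck-at-1.
Only M2 inverted output is consistent with every test.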